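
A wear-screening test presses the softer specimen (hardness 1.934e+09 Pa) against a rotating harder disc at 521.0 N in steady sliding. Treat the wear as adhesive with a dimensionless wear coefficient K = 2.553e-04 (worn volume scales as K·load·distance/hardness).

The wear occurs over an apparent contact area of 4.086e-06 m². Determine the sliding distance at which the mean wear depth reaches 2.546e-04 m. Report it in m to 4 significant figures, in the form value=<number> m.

The algebra carries full float precision, and the intermediates are printed rounded — one last rounding to 4 significant figures.
In SI base units: W = 521.0 N, H = 1.934e+09 Pa, K = 2.553e-04.
Permissible volume V_lim = h_lim·A = 2.546e-04 · 4.086e-06 = 1.040e-09 m³.
So the life L = V_lim·H/(K·W) = 1.040e-09 · 1.934e+09 / (2.553e-04 · 521.0) = 15.13 m.

value=15.13 m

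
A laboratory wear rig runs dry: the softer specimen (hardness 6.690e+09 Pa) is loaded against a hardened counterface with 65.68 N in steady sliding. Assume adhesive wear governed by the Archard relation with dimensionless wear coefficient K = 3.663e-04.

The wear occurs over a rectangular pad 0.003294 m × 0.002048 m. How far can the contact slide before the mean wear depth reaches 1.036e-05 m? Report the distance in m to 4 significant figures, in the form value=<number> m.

value=19.43 m

The intermediates are shown rounded. The algebra carries full precision. Rounded just once to four significant figures.
Convert: Contact area A = 0.003294 m × 0.002048 m = 6.746e-06 m².
In SI base units, W = 65.68 N, H = 6.690e+09 Pa, K = 3.663e-04.
Wearable volume V_lim = h_lim·A = 1.036e-05 · 6.746e-06 = 6.989e-11 m³.
Thus life L = V_lim·H/(K·W) = 6.989e-11 · 6.690e+09 / (3.663e-04 · 65.68) = 19.43 m.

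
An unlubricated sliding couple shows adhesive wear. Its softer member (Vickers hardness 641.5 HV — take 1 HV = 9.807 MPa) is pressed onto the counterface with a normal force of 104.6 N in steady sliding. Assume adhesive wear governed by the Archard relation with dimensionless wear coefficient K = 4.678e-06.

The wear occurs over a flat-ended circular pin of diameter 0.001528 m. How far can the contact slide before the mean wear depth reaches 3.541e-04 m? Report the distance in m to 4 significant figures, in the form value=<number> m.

The computation maintains full float precision. Printed values are rounded — one final rounding to four significant figures.
Hardness H = 641.5 HV × 9.807 MPa/HV = 6291 MPa = 6.291e+09 Pa.
Contact area A = π·d²/4 = π·(0.001528 m)²/4 = 1.834e-06 m².
In SI base units: W = 104.6 N, H = 6.291e+09 Pa, K = 4.678e-06.
Wearable volume V_lim = h_lim·A = 3.541e-04 · 1.834e-06 = 6.493e-10 m³.
Life L = V_lim·H/(K·W) = 6.493e-10 · 6.291e+09 / (4.678e-06 · 104.6) = 8348 m.

value=8348 m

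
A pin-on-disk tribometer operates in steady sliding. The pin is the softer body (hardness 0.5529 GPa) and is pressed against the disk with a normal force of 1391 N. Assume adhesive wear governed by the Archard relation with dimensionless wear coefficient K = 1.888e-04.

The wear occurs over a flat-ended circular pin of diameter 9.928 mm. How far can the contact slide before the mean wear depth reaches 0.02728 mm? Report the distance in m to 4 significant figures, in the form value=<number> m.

Intermediate values are shown rounded. The computation runs at full precision. Rounded just once, at four significant digits.
Convert: Hardness H = 0.5529 GPa = 5.529e+08 Pa.
Convert: Pin diameter d = 9.928 mm = 0.009928 m. Contact area A = π·d²/4 = π·(0.009928 m)²/4 = 7.741e-05 m².
Convert: Depth limit h_lim = 0.02728 mm = 2.728e-05 m.
Restated in SI base units: W = 1391 N, H = 5.529e+08 Pa, K = 1.888e-04.
Limit volume V_lim = h_lim·A = 2.728e-05 · 7.741e-05 = 2.112e-09 m³.
Thus life L = V_lim·H/(K·W) = 2.112e-09 · 5.529e+08 / (1.888e-04 · 1391) = 4.446 m.

value=4.446 m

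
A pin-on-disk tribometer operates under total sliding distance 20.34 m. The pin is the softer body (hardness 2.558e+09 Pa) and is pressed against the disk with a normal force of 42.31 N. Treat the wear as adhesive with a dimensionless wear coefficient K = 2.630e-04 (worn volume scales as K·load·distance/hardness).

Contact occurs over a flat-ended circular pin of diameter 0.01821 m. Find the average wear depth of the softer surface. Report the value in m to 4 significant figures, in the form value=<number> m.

value=3.397e-07 m

Intermediates are shown rounded — each operation runs at exact precision, and a lone final rounding to four significant digits.
Contact area A = π·d²/4 = π·(0.01821 m)²/4 = 2.604e-04 m².
Working in SI base units: W = 42.31 N, H = 2.558e+09 Pa, K = 2.630e-04.
Worn volume V = K·W·L/H = 2.630e-04 · 42.31 · 20.34 / 2.558e+09 = 8.848e-11 m³.
Mean depth h = V/A = 8.848e-11 / 2.604e-04 = 3.397e-07 m.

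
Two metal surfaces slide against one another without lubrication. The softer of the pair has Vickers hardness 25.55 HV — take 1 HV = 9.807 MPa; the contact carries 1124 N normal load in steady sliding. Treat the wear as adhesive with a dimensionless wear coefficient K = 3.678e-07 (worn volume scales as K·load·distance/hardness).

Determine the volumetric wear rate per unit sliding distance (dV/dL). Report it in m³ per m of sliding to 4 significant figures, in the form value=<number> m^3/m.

All working math carries full precision — intermediates are displayed rounded. Rounded just once, at 4 significant figures.
Convert: Hardness H = 25.55 HV × 9.807 MPa/HV = 250.6 MPa = 2.506e+08 Pa.
Restated in SI base units: W = 1124 N, H = 2.506e+08 Pa, K = 3.678e-07.
Rate of wear dV/dL = K·W/H (no L dependence): 3.678e-07 · 1124 / 2.506e+08 = 1.650e-12 m³/m.

value=1.650e-12 m^3/m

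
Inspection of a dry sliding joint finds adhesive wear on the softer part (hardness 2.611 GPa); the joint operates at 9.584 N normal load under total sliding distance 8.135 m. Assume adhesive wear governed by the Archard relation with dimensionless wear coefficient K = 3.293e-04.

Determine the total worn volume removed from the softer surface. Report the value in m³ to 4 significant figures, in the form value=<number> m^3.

value=9.833e-12 m^3

The algebra maintains exact precision, and intermediate values appear rounded; a single final rounding, at four significant digits.
Convert: Hardness H = 2.611 GPa = 2.611e+09 Pa.
Collected in SI base units: W = 9.584 N, H = 2.611e+09 Pa, K = 3.293e-04.
Worn volume V = K·W·L/H = 3.293e-04 · 9.584 · 8.135 / 2.611e+09 = 9.833e-12 m³.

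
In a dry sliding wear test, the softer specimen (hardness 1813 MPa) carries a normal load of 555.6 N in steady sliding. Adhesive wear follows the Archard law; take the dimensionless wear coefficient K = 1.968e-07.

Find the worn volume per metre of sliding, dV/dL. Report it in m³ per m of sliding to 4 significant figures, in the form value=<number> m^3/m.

The algebra maintains full float precision. The intermediates are displayed rounded; rounded just once: 4 significant digits.
Hardness H = 1813 MPa = 1.813e+09 Pa.
Working in SI base units: W = 555.6 N, H = 1.813e+09 Pa, K = 1.968e-07.
Wear rate dV/dL = K·W/H (independent of L): 1.968e-07 · 555.6 / 1.813e+09 = 6.031e-14 m³/m.

value=6.031e-14 m^3/m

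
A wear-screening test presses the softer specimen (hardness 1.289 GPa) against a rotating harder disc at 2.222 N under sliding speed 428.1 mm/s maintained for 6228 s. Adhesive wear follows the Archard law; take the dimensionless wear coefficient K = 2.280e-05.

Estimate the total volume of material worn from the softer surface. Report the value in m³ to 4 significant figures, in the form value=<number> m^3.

Intermediates are shown rounded; the computation maintains full precision; one final rounding, at 4 significant figures.
Convert: Sliding speed v = 428.1 mm/s = 0.4281 m/s. The distance L = v·t = 0.4281 m/s × 6228 s = 2666 m.
Convert: Hardness H = 1.289 GPa = 1.289e+09 Pa.
SI base units throughout: W = 2.222 N, H = 1.289e+09 Pa, K = 2.280e-05.
Archard relation: V = K·W·L/H = 2.280e-05 · 2.222 · 2666 / 1.289e+09 = 1.048e-10 m³.

value=1.048e-10 m^3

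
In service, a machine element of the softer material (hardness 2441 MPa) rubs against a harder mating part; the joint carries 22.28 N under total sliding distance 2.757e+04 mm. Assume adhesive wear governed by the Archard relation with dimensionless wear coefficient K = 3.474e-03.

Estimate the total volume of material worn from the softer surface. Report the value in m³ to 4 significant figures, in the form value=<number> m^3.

Intermediates are shown rounded; the computation carries full float precision. Rounded once at the end to four significant figures.
Total distance L = 2.757e+04 mm = 27.57 m.
Hardness H = 2441 MPa = 2.441e+09 Pa.
Collected in SI base units: W = 22.28 N, H = 2.441e+09 Pa, K = 3.474e-03.
The Archard volume V = K·W·L/H = 3.474e-03 · 22.28 · 27.57 / 2.441e+09 = 8.742e-10 m³.

value=8.742e-10 m^3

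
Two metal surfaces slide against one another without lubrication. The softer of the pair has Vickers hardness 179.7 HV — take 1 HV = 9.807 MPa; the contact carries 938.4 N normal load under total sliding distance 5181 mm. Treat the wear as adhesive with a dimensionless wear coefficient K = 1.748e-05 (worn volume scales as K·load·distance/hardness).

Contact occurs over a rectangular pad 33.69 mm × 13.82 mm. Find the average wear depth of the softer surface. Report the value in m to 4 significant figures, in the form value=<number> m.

value=1.036e-07 m

Displayed values are rounded; all arithmetic runs at full precision, and one final rounding, at four significant digits.
Total distance L = 5181 mm = 5.181 m.
Hardness H = 179.7 HV × 9.807 MPa/HV = 1762 MPa = 1.762e+09 Pa.
Pad sides 33.69 mm × 13.82 mm = 0.03369 m × 0.01382 m. Contact area A = 0.03369 m × 0.01382 m = 4.656e-04 m².
Collected in SI base units: W = 938.4 N, H = 1.762e+09 Pa, K = 1.748e-05.
Worn volume V = K·W·L/H = 1.748e-05 · 938.4 · 5.181 / 1.762e+09 = 4.822e-11 m³.
Average depth h = V/A = 4.822e-11 / 4.656e-04 = 1.036e-07 m.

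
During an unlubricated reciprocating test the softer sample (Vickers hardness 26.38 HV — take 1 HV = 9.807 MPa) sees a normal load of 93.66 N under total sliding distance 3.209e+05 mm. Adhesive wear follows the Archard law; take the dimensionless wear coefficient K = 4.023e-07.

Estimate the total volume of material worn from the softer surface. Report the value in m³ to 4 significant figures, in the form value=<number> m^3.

All working math keeps exact precision, and printed values are rounded. Rounded once at the end, at 4 significant figures.
Convert: Total distance L = 3.209e+05 mm = 320.9 m.
Convert: Hardness H = 26.38 HV × 9.807 MPa/HV = 258.7 MPa = 2.587e+08 Pa.
SI base units throughout: W = 93.66 N, H = 2.587e+08 Pa, K = 4.023e-07.
Archard volume V = K·W·L/H = 4.023e-07 · 93.66 · 320.9 / 2.587e+08 = 4.674e-11 m³.

value=4.674e-11 m^3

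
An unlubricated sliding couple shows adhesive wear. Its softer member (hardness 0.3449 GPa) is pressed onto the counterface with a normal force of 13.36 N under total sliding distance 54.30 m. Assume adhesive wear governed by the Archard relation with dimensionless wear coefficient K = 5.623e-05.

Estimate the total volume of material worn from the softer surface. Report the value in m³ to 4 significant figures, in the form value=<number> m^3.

Displayed values are rounded — all arithmetic maintains full float precision; a lone final rounding to four significant figures.
Convert: Hardness H = 0.3449 GPa = 3.449e+08 Pa.
As SI base values: W = 13.36 N, H = 3.449e+08 Pa, K = 5.623e-05.
By Archard's law, V = K·W·L/H = 5.623e-05 · 13.36 · 54.30 / 3.449e+08 = 1.183e-10 m³.

value=1.183e-10 m^3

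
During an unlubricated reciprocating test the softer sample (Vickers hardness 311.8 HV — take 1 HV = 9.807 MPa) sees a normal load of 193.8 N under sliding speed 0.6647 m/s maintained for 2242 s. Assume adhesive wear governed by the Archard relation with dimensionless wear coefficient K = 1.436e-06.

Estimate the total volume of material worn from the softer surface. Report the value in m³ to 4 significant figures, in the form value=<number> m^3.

value=1.356e-10 m^3

The intermediates are printed rounded — every step keeps exact precision. Rounded once at the end to four significant figures.
Convert: Total distance L = v·t = 0.6647 m/s × 2242 s = 1490 m.
Convert: Hardness H = 311.8 HV × 9.807 MPa/HV = 3058 MPa = 3.058e+09 Pa.
Expressed in SI base units: W = 193.8 N, H = 3.058e+09 Pa, K = 1.436e-06.
Archard volume V = K·W·L/H = 1.436e-06 · 193.8 · 1490 / 3.058e+09 = 1.356e-10 m³.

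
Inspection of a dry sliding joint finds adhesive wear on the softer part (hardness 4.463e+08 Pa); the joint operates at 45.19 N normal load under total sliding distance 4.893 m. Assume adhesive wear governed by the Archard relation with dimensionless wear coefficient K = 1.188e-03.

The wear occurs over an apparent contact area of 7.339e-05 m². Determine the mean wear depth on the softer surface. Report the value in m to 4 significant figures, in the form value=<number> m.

Each operation runs at exact precision, and intermediates are shown rounded — one final rounding: four significant figures.
In SI base units: W = 45.19 N, H = 4.463e+08 Pa, K = 1.188e-03.
Archard relation: V = K·W·L/H = 1.188e-03 · 45.19 · 4.893 / 4.463e+08 = 5.886e-10 m³.
Mean wear depth h = V/A = 5.886e-10 / 7.339e-05 = 8.020e-06 m.

value=8.020e-06 m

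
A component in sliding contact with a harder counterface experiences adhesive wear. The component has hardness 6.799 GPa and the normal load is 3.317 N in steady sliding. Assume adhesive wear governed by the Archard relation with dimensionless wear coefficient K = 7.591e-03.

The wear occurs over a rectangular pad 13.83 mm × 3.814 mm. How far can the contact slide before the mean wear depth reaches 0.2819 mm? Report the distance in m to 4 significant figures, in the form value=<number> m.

value=4015 m

All working math keeps full float precision; the intermediates are printed rounded, and rounded once at the end to 4 significant digits.
Hardness H = 6.799 GPa = 6.799e+09 Pa.
Pad sides 13.83 mm × 3.814 mm = 0.01383 m × 0.003814 m. Contact area A = 0.01383 m × 0.003814 m = 5.275e-05 m².
Depth limit h_lim = 0.2819 mm = 2.819e-04 m.
Restated in SI base units: W = 3.317 N, H = 6.799e+09 Pa, K = 7.591e-03.
Volume at the limit: V_lim = h_lim·A = 2.819e-04 · 5.275e-05 = 1.487e-08 m³.
Life L = V_lim·H/(K·W) = 1.487e-08 · 6.799e+09 / (7.591e-03 · 3.317) = 4015 m.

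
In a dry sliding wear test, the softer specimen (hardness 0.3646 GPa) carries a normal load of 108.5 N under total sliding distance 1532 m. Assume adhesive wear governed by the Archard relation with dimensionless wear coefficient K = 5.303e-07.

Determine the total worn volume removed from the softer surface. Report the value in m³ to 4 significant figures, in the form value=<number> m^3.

value=2.418e-10 m^3

Intermediate values are printed rounded. Each operation holds exact precision — rounded once at the end, at four significant digits.
Hardness H = 0.3646 GPa = 3.646e+08 Pa.
Collected in SI base units: W = 108.5 N, H = 3.646e+08 Pa, K = 5.303e-07.
Volume removed: V = K·W·L/H = 5.303e-07 · 108.5 · 1532 / 3.646e+08 = 2.418e-10 m³.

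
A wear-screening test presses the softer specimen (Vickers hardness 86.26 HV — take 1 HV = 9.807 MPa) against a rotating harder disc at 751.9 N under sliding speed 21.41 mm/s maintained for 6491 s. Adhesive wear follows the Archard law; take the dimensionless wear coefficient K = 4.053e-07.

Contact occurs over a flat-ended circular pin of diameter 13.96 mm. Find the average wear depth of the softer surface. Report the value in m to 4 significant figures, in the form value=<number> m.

The intermediates are shown rounded. All working math maintains full precision. Rounded once at the end to four significant digits.
Convert: Sliding speed v = 21.41 mm/s = 0.02141 m/s. The distance L = v·t = 0.02141 m/s × 6491 s = 139.0 m.
Convert: Hardness H = 86.26 HV × 9.807 MPa/HV = 846.0 MPa = 8.460e+08 Pa.
Convert: Pin diameter d = 13.96 mm = 0.01396 m. Contact area A = π·d²/4 = π·(0.01396 m)²/4 = 1.531e-04 m².
Restated in SI base units: W = 751.9 N, H = 8.460e+08 Pa, K = 4.053e-07.
Apply Archard: V = K·W·L/H = 4.053e-07 · 751.9 · 139.0 / 8.460e+08 = 5.006e-11 m³.
Mean wear depth h = V/A = 5.006e-11 / 1.531e-04 = 3.271e-07 m.

value=3.271e-07 m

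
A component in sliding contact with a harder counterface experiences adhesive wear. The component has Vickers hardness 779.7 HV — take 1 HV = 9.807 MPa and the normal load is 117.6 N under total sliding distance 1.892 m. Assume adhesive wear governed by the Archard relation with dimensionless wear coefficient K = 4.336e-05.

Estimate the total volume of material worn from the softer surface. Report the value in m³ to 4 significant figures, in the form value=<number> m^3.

value=1.262e-12 m^3

The computation carries full float precision. The intermediates appear rounded. Rounded just once: 4 significant figures.
Hardness H = 779.7 HV × 9.807 MPa/HV = 7647 MPa = 7.647e+09 Pa.
As SI base values: W = 117.6 N, H = 7.647e+09 Pa, K = 4.336e-05.
Archard volume V = K·W·L/H = 4.336e-05 · 117.6 · 1.892 / 7.647e+09 = 1.262e-12 m³.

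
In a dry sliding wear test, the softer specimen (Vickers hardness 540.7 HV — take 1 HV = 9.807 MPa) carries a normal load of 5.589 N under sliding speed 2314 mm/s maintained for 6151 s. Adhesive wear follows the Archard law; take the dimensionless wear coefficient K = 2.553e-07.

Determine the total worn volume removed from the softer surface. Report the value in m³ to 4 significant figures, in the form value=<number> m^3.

Intermediates are displayed rounded — the computation runs at full float precision, and rounded once at the end to 4 significant figures.
Convert: Sliding speed v = 2314 mm/s = 2.314 m/s. Path length L = v·t = 2.314 m/s × 6151 s = 1.423e+04 m.
Convert: Hardness H = 540.7 HV × 9.807 MPa/HV = 5303 MPa = 5.303e+09 Pa.
Expressed in SI base units: W = 5.589 N, H = 5.303e+09 Pa, K = 2.553e-07.
Wear volume V = K·W·L/H = 2.553e-07 · 5.589 · 1.423e+04 / 5.303e+09 = 3.830e-12 m³.

value=3.830e-12 m^3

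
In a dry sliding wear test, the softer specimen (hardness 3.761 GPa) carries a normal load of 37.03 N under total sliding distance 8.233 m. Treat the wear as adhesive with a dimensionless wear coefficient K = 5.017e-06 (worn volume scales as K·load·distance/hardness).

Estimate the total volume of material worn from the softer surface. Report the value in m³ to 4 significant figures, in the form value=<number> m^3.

value=4.067e-13 m^3

Intermediate values are displayed rounded — the algebra maintains full float precision; rounded once at the end, at 4 significant digits.
Convert: Hardness H = 3.761 GPa = 3.761e+09 Pa.
In SI base units, W = 37.03 N, H = 3.761e+09 Pa, K = 5.017e-06.
Apply Archard: V = K·W·L/H = 5.017e-06 · 37.03 · 8.233 / 3.761e+09 = 4.067e-13 m³.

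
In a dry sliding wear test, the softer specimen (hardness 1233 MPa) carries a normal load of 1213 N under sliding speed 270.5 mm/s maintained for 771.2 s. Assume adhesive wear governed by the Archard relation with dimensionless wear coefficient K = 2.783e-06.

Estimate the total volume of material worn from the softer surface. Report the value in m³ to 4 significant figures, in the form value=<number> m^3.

value=5.711e-10 m^3

Each operation runs at full float precision. Displayed values are rounded. Rounded just once to four significant figures.
Sliding speed v = 270.5 mm/s = 0.2705 m/s. Total distance L = v·t = 0.2705 m/s × 771.2 s = 208.6 m.
Hardness H = 1233 MPa = 1.233e+09 Pa.
SI base units throughout: W = 1213 N, H = 1.233e+09 Pa, K = 2.783e-06.
The Archard volume V = K·W·L/H = 2.783e-06 · 1213 · 208.6 / 1.233e+09 = 5.711e-10 m³.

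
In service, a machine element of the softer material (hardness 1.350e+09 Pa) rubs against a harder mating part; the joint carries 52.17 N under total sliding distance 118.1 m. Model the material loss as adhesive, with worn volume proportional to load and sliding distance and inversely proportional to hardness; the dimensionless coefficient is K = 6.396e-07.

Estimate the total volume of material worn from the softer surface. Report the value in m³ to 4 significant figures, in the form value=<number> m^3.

The intermediates appear rounded, and all working math keeps full precision; rounded once at the end, at 4 significant digits.
In SI base units: W = 52.17 N, H = 1.350e+09 Pa, K = 6.396e-07.
Archard volume V = K·W·L/H = 6.396e-07 · 52.17 · 118.1 / 1.350e+09 = 2.919e-12 m³.

value=2.919e-12 m^3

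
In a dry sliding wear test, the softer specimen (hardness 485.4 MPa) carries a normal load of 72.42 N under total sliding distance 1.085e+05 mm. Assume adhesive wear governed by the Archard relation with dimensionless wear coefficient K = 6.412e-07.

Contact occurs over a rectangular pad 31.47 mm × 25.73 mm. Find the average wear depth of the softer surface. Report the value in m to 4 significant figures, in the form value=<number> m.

All arithmetic holds exact precision — intermediate values are shown rounded, and rounded just once: four significant digits.
Convert: Distance covered L = 1.085e+05 mm = 108.5 m.
Convert: Hardness H = 485.4 MPa = 4.854e+08 Pa.
Convert: Pad sides 31.47 mm × 25.73 mm = 0.03147 m × 0.02573 m. Contact area A = 0.03147 m × 0.02573 m = 8.097e-04 m².
As SI base values: W = 72.42 N, H = 4.854e+08 Pa, K = 6.412e-07.
Wear volume V = K·W·L/H = 6.412e-07 · 72.42 · 108.5 / 4.854e+08 = 1.038e-11 m³.
Mean depth h = V/A = 1.038e-11 / 8.097e-04 = 1.282e-08 m.

value=1.282e-08 m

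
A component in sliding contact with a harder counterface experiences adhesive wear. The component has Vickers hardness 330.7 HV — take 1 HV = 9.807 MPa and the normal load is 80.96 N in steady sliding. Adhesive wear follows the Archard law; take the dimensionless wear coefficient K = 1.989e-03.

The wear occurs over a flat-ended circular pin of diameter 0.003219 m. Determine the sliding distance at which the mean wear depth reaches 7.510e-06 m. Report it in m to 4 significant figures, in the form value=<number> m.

Each operation carries full precision. Shown intermediates are rounded — rounded once at the end to four significant digits.
Hardness H = 330.7 HV × 9.807 MPa/HV = 3243 MPa = 3.243e+09 Pa.
Contact area A = π·d²/4 = π·(0.003219 m)²/4 = 8.138e-06 m².
As SI base values: W = 80.96 N, H = 3.243e+09 Pa, K = 1.989e-03.
Allowed volume V_lim = h_lim·A = 7.510e-06 · 8.138e-06 = 6.112e-11 m³.
Sliding life L = V_lim·H/(K·W) = 6.112e-11 · 3.243e+09 / (1.989e-03 · 80.96) = 1.231 m.

value=1.231 m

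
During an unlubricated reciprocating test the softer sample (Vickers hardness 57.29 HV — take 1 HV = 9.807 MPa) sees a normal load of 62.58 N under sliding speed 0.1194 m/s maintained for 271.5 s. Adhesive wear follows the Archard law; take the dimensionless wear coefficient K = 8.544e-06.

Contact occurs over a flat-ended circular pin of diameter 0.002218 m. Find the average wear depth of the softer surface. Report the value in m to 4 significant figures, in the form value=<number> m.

The algebra holds full float precision, and intermediates are displayed rounded — a lone final rounding to four significant digits.
Convert: The distance L = v·t = 0.1194 m/s × 271.5 s = 32.42 m.
Convert: Hardness H = 57.29 HV × 9.807 MPa/HV = 561.8 MPa = 5.618e+08 Pa.
Convert: Contact area A = π·d²/4 = π·(0.002218 m)²/4 = 3.864e-06 m².
SI base units throughout: W = 62.58 N, H = 5.618e+08 Pa, K = 8.544e-06.
The Archard volume V = K·W·L/H = 8.544e-06 · 62.58 · 32.42 / 5.618e+08 = 3.085e-11 m³.
Depth h = V/A = 3.085e-11 / 3.864e-06 = 7.984e-06 m.

value=7.984e-06 m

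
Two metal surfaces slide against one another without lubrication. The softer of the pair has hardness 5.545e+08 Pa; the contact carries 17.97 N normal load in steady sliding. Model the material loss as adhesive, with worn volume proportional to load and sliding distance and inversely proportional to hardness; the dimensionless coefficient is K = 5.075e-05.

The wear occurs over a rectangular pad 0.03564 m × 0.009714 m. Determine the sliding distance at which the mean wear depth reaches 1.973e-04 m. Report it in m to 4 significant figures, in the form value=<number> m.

Intermediate values are printed rounded; all working math maintains full precision — a lone final rounding, at four significant digits.
Contact area A = 0.03564 m × 0.009714 m = 3.462e-04 m².
In SI base units, W = 17.97 N, H = 5.545e+08 Pa, K = 5.075e-05.
Wearable volume V_lim = h_lim·A = 1.973e-04 · 3.462e-04 = 6.831e-08 m³.
Inverting, life L = V_lim·H/(K·W) = 6.831e-08 · 5.545e+08 / (5.075e-05 · 17.97) = 4.153e+04 m.

value=4.153e+04 m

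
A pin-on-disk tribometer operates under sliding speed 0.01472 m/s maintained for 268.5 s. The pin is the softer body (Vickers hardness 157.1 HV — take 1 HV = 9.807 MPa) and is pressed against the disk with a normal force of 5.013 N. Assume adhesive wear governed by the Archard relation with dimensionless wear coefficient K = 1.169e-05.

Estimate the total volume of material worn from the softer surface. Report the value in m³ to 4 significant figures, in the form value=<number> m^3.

Each operation maintains full float precision. The intermediates are shown rounded. Rounded just once: four significant digits.
Convert: Total distance L = v·t = 0.01472 m/s × 268.5 s = 3.952 m.
Convert: Hardness H = 157.1 HV × 9.807 MPa/HV = 1541 MPa = 1.541e+09 Pa.
In SI base units: W = 5.013 N, H = 1.541e+09 Pa, K = 1.169e-05.
Archard volume V = K·W·L/H = 1.169e-05 · 5.013 · 3.952 / 1.541e+09 = 1.503e-13 m³.

value=1.503e-13 m^3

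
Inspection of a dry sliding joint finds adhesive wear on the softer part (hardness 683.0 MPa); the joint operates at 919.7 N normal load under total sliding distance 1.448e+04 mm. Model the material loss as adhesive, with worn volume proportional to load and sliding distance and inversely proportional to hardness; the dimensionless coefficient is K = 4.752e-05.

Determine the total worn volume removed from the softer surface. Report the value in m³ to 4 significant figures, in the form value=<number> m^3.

Displayed values are rounded — the computation holds full float precision. Rounded just once, at 4 significant figures.
Convert: Total distance L = 1.448e+04 mm = 14.48 m.
Convert: Hardness H = 683.0 MPa = 6.830e+08 Pa.
Working in SI base units: W = 919.7 N, H = 6.830e+08 Pa, K = 4.752e-05.
Wear volume V = K·W·L/H = 4.752e-05 · 919.7 · 14.48 / 6.830e+08 = 9.266e-10 m³.

value=9.266e-10 m^3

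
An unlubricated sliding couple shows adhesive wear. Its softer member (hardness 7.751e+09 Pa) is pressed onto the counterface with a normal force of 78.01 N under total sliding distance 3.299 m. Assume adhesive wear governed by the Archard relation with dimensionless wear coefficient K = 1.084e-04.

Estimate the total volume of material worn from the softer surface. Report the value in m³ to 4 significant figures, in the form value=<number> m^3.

Intermediate values appear rounded. All arithmetic maintains exact precision, and a lone final rounding: 4 significant digits.
As SI base values: W = 78.01 N, H = 7.751e+09 Pa, K = 1.084e-04.
Worn volume V = K·W·L/H = 1.084e-04 · 78.01 · 3.299 / 7.751e+09 = 3.599e-12 m³.

value=3.599e-12 m^3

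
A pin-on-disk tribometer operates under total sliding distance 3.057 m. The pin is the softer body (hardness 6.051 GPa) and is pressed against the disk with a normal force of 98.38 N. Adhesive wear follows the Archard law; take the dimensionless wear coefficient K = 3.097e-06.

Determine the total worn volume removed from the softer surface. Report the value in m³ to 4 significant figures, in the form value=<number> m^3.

The algebra runs at exact precision. Intermediates are printed rounded; one last rounding to four significant digits.
Convert: Hardness H = 6.051 GPa = 6.051e+09 Pa.
Collected in SI base units: W = 98.38 N, H = 6.051e+09 Pa, K = 3.097e-06.
Archard relation: V = K·W·L/H = 3.097e-06 · 98.38 · 3.057 / 6.051e+09 = 1.539e-13 m³.

value=1.539e-13 m^3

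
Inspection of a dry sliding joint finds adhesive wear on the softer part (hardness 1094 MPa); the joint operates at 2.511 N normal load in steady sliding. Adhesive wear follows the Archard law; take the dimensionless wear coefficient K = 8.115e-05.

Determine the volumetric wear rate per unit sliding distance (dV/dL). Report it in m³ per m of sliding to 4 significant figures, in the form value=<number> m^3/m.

value=1.863e-13 m^3/m

Printed values are rounded. All working math carries full precision, and rounded just once: four significant digits.
Hardness H = 1094 MPa = 1.094e+09 Pa.
In SI base units, W = 2.511 N, H = 1.094e+09 Pa, K = 8.115e-05.
Volumetric rate dV/dL = K·W/H (no L dependence): 8.115e-05 · 2.511 / 1.094e+09 = 1.863e-13 m³/m.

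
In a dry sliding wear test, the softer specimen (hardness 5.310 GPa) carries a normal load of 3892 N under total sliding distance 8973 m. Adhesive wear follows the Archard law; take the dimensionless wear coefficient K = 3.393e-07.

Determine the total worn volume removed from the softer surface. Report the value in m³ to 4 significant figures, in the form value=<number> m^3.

value=2.232e-09 m^3

The intermediates are displayed rounded — the algebra runs at full float precision — one final rounding: four significant digits.
Hardness H = 5.310 GPa = 5.310e+09 Pa.
Expressed in SI base units: W = 3892 N, H = 5.310e+09 Pa, K = 3.393e-07.
Volume removed: V = K·W·L/H = 3.393e-07 · 3892 · 8973 / 5.310e+09 = 2.232e-09 m³.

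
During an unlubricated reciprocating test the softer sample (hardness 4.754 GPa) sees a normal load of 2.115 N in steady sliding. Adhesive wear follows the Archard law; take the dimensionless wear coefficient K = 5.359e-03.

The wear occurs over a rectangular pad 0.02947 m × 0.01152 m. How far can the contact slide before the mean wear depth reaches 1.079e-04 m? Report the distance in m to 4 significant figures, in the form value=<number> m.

value=1.536e+04 m

All working math maintains full float precision, and intermediate values are printed rounded — rounded once at the end to four significant figures.
Convert: Hardness H = 4.754 GPa = 4.754e+09 Pa.
Convert: Contact area A = 0.02947 m × 0.01152 m = 3.395e-04 m².
Expressed in SI base units: W = 2.115 N, H = 4.754e+09 Pa, K = 5.359e-03.
Wearable volume V_lim = h_lim·A = 1.079e-04 · 3.395e-04 = 3.663e-08 m³.
Inverting, life L = V_lim·H/(K·W) = 3.663e-08 · 4.754e+09 / (5.359e-03 · 2.115) = 1.536e+04 m.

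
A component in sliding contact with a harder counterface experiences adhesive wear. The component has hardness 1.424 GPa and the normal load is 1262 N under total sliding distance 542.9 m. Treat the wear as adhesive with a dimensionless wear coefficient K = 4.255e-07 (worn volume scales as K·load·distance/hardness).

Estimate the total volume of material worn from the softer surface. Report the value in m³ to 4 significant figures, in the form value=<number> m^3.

Intermediate values are printed rounded, and the computation holds full precision — rounded once at the end: four significant digits.
Convert: Hardness H = 1.424 GPa = 1.424e+09 Pa.
As SI base values: W = 1262 N, H = 1.424e+09 Pa, K = 4.255e-07.
Apply Archard: V = K·W·L/H = 4.255e-07 · 1262 · 542.9 / 1.424e+09 = 2.047e-10 m³.

value=2.047e-10 m^3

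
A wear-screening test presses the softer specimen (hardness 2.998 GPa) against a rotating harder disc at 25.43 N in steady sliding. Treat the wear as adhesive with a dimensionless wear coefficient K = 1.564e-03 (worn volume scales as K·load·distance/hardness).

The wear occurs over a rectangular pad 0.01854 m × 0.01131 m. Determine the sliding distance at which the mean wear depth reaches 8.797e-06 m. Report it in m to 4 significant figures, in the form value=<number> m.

value=139.0 m

All working math keeps exact precision. Intermediates are printed rounded, and one final rounding to 4 significant digits.
Hardness H = 2.998 GPa = 2.998e+09 Pa.
Contact area A = 0.01854 m × 0.01131 m = 2.097e-04 m².
Working in SI base units: W = 25.43 N, H = 2.998e+09 Pa, K = 1.564e-03.
Limit volume V_lim = h_lim·A = 8.797e-06 · 2.097e-04 = 1.845e-09 m³.
Sliding life L = V_lim·H/(K·W) = 1.845e-09 · 2.998e+09 / (1.564e-03 · 25.43) = 139.0 m.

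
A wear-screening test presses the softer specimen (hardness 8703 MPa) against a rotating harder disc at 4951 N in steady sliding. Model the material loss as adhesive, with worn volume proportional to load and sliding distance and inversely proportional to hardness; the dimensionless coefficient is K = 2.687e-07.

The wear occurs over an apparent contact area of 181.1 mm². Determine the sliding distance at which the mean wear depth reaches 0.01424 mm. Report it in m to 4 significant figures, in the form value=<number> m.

Each operation holds exact precision; printed values are rounded — rounded once at the end: four significant digits.
Hardness H = 8703 MPa = 8.703e+09 Pa.
Contact area A = 181.1 mm² = 1.811e-04 m².
Depth limit h_lim = 0.01424 mm = 1.424e-05 m.
Restated in SI base units: W = 4951 N, H = 8.703e+09 Pa, K = 2.687e-07.
Volume at the limit: V_lim = h_lim·A = 1.424e-05 · 1.811e-04 = 2.579e-09 m³.
Sliding life L = V_lim·H/(K·W) = 2.579e-09 · 8.703e+09 / (2.687e-07 · 4951) = 1.687e+04 m.

value=1.687e+04 m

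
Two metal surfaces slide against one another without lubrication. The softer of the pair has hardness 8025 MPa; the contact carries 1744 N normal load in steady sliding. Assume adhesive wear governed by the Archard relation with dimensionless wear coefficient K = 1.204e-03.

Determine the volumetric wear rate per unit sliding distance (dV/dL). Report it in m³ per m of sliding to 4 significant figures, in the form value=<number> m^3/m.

value=2.617e-10 m^3/m

Shown intermediates are rounded — every step runs at full float precision — a lone final rounding, at four significant digits.
Hardness H = 8025 MPa = 8.025e+09 Pa.
SI base units throughout: W = 1744 N, H = 8.025e+09 Pa, K = 1.204e-03.
Wear rate dV/dL = K·W/H, per unit distance: 1.204e-03 · 1744 / 8.025e+09 = 2.617e-10 m³/m.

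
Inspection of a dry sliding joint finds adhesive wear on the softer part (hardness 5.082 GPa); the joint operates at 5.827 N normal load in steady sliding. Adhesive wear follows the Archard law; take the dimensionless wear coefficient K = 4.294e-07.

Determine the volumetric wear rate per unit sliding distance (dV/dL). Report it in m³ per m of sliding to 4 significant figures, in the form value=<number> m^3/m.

Each operation keeps full float precision; the intermediates are shown rounded; a single final rounding: 4 significant figures.
Convert: Hardness H = 5.082 GPa = 5.082e+09 Pa.
Expressed in SI base units: W = 5.827 N, H = 5.082e+09 Pa, K = 4.294e-07.
The wear rate dV/dL = K·W/H: 4.294e-07 · 5.827 / 5.082e+09 = 4.923e-16 m³/m.

value=4.923e-16 m^3/m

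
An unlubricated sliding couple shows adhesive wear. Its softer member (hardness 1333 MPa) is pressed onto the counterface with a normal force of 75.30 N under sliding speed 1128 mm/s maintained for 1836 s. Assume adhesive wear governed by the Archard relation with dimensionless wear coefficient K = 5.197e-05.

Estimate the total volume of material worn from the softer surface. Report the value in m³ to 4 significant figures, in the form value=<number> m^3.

value=6.080e-09 m^3

All arithmetic runs at full float precision — intermediate values are displayed rounded; one last rounding to 4 significant digits.
Convert: Sliding speed v = 1128 mm/s = 1.128 m/s. The distance L = v·t = 1.128 m/s × 1836 s = 2071 m.
Convert: Hardness H = 1333 MPa = 1.333e+09 Pa.
In SI base units, W = 75.30 N, H = 1.333e+09 Pa, K = 5.197e-05.
Archard relation: V = K·W·L/H = 5.197e-05 · 75.30 · 2071 / 1.333e+09 = 6.080e-09 m³.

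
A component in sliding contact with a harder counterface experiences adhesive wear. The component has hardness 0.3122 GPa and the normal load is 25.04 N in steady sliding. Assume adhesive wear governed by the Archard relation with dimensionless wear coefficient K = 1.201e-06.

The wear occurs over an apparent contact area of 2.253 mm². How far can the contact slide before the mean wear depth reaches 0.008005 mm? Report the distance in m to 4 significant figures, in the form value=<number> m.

Intermediate values appear rounded, and every step maintains full precision. Rounded once at the end: 4 significant figures.
Convert: Hardness H = 0.3122 GPa = 3.122e+08 Pa.
Convert: Contact area A = 2.253 mm² = 2.253e-06 m².
Convert: Depth limit h_lim = 0.008005 mm = 8.005e-06 m.
Collected in SI base units: W = 25.04 N, H = 3.122e+08 Pa, K = 1.201e-06.
At the depth limit, V_lim = h_lim·A = 8.005e-06 · 2.253e-06 = 1.804e-11 m³.
Thus life L = V_lim·H/(K·W) = 1.804e-11 · 3.122e+08 / (1.201e-06 · 25.04) = 187.2 m.

value=187.2 m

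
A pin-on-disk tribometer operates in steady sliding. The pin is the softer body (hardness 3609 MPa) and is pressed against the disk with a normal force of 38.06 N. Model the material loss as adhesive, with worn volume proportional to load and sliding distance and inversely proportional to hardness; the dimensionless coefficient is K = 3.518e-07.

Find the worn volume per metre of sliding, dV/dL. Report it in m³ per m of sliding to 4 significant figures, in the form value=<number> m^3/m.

All arithmetic maintains exact precision. Intermediate values are shown rounded; a single final rounding, at four significant figures.
Convert: Hardness H = 3609 MPa = 3.609e+09 Pa.
Working in SI base units: W = 38.06 N, H = 3.609e+09 Pa, K = 3.518e-07.
Wear rate dV/dL = K·W/H: 3.518e-07 · 38.06 / 3.609e+09 = 3.710e-15 m³/m.

value=3.710e-15 m^3/m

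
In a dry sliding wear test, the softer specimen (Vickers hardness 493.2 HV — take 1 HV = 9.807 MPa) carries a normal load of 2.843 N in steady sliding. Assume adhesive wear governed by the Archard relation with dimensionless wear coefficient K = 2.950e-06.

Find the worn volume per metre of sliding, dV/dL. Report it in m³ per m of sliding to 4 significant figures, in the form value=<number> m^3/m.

value=1.734e-15 m^3/m

Intermediates are shown rounded. All working math maintains full precision. Rounded just once to 4 significant digits.
Convert: Hardness H = 493.2 HV × 9.807 MPa/HV = 4837 MPa = 4.837e+09 Pa.
Expressed in SI base units: W = 2.843 N, H = 4.837e+09 Pa, K = 2.950e-06.
Volumetric rate dV/dL = K·W/H: 2.950e-06 · 2.843 / 4.837e+09 = 1.734e-15 m³/m.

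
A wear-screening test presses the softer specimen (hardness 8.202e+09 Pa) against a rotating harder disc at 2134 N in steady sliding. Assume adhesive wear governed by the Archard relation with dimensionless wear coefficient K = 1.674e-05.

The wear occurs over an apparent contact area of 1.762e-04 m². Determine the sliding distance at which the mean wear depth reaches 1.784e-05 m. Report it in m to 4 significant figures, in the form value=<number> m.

value=721.7 m

Printed values are rounded, and every step holds exact precision — rounded just once, at four significant figures.
Working in SI base units: W = 2134 N, H = 8.202e+09 Pa, K = 1.674e-05.
Limit volume V_lim = h_lim·A = 1.784e-05 · 1.762e-04 = 3.143e-09 m³.
Inverting, life L = V_lim·H/(K·W) = 3.143e-09 · 8.202e+09 / (1.674e-05 · 2134) = 721.7 m.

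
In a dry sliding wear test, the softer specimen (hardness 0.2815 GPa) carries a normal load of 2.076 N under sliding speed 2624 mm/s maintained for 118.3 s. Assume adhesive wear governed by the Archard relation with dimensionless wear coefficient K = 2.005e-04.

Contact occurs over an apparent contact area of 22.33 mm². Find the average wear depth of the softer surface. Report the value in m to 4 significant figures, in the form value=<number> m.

Quoted intermediates are rounded, and all arithmetic runs at full precision; rounded just once, at 4 significant figures.
Sliding speed v = 2624 mm/s = 2.624 m/s. Total distance L = v·t = 2.624 m/s × 118.3 s = 310.4 m.
Hardness H = 0.2815 GPa = 2.815e+08 Pa.
Contact area A = 22.33 mm² = 2.233e-05 m².
As SI base values: W = 2.076 N, H = 2.815e+08 Pa, K = 2.005e-04.
Apply Archard: V = K·W·L/H = 2.005e-04 · 2.076 · 310.4 / 2.815e+08 = 4.590e-10 m³.
Mean wear depth h = V/A = 4.590e-10 / 2.233e-05 = 2.056e-05 m.

value=2.056e-05 m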